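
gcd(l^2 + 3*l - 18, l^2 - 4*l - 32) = 1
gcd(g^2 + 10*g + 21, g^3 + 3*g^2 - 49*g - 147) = g^2 + 10*g + 21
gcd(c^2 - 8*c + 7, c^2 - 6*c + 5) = c - 1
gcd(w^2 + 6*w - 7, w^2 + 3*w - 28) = w + 7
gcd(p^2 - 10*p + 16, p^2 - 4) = p - 2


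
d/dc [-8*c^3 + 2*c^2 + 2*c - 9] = -24*c^2 + 4*c + 2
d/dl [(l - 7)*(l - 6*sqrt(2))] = 2*l - 6*sqrt(2) - 7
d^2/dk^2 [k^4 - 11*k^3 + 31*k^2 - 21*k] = 12*k^2 - 66*k + 62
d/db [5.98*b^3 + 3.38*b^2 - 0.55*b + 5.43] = 17.94*b^2 + 6.76*b - 0.55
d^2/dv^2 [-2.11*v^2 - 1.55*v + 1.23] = -4.22000000000000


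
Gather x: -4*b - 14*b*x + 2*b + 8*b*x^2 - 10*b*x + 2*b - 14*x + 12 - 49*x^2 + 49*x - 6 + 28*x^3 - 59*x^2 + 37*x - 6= 28*x^3 + x^2*(8*b - 108) + x*(72 - 24*b)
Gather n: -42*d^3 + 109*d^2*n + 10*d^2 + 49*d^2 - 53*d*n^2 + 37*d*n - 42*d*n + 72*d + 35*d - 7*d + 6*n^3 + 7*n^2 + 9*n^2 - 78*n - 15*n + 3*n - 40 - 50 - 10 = -42*d^3 + 59*d^2 + 100*d + 6*n^3 + n^2*(16 - 53*d) + n*(109*d^2 - 5*d - 90) - 100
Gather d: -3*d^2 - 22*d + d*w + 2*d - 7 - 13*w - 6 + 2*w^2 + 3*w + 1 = -3*d^2 + d*(w - 20) + 2*w^2 - 10*w - 12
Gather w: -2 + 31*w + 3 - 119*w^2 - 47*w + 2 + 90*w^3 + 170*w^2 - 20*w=90*w^3 + 51*w^2 - 36*w + 3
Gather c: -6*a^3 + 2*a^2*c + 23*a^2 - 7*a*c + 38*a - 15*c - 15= -6*a^3 + 23*a^2 + 38*a + c*(2*a^2 - 7*a - 15) - 15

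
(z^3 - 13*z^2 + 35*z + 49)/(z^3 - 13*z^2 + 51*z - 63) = (z^2 - 6*z - 7)/(z^2 - 6*z + 9)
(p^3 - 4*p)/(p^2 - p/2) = 2*(p^2 - 4)/(2*p - 1)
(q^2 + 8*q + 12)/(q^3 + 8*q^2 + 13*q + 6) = (q + 2)/(q^2 + 2*q + 1)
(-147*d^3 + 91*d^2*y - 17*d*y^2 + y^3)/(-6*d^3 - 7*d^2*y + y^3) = (49*d^2 - 14*d*y + y^2)/(2*d^2 + 3*d*y + y^2)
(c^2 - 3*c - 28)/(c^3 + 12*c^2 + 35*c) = (c^2 - 3*c - 28)/(c*(c^2 + 12*c + 35))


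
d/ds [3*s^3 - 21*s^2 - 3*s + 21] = 9*s^2 - 42*s - 3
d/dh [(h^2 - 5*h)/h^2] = 5/h^2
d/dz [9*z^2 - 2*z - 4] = 18*z - 2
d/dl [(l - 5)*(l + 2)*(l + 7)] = 3*l^2 + 8*l - 31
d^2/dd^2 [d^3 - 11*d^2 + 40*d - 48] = 6*d - 22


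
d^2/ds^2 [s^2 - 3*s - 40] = 2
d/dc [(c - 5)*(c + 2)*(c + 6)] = 3*c^2 + 6*c - 28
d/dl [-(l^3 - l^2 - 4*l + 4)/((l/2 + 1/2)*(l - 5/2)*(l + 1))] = 4*(-l^3 + l^2 + 34*l - 52)/(4*l^5 - 8*l^4 - 23*l^3 + 19*l^2 + 55*l + 25)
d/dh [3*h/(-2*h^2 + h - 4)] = 6*(h^2 - 2)/(4*h^4 - 4*h^3 + 17*h^2 - 8*h + 16)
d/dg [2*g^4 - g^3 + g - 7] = 8*g^3 - 3*g^2 + 1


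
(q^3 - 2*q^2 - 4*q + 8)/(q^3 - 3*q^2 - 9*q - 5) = (-q^3 + 2*q^2 + 4*q - 8)/(-q^3 + 3*q^2 + 9*q + 5)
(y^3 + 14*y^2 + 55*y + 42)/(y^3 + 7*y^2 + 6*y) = (y + 7)/y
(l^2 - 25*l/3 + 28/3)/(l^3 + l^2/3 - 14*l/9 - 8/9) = 3*(l - 7)/(3*l^2 + 5*l + 2)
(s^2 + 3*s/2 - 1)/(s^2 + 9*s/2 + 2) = (2*s^2 + 3*s - 2)/(2*s^2 + 9*s + 4)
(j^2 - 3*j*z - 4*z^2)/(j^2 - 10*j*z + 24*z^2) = (-j - z)/(-j + 6*z)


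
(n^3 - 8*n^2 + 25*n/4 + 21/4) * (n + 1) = n^4 - 7*n^3 - 7*n^2/4 + 23*n/2 + 21/4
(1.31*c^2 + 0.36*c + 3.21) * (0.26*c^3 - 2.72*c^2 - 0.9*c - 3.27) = 0.3406*c^5 - 3.4696*c^4 - 1.3236*c^3 - 13.3389*c^2 - 4.0662*c - 10.4967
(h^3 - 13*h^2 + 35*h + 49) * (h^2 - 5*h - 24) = h^5 - 18*h^4 + 76*h^3 + 186*h^2 - 1085*h - 1176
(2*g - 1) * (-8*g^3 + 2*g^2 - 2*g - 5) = -16*g^4 + 12*g^3 - 6*g^2 - 8*g + 5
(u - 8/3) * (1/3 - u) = -u^2 + 3*u - 8/9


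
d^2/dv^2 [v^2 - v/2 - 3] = 2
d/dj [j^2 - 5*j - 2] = 2*j - 5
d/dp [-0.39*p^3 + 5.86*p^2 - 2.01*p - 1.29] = -1.17*p^2 + 11.72*p - 2.01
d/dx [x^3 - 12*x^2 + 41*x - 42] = 3*x^2 - 24*x + 41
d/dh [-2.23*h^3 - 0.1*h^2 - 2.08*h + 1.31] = -6.69*h^2 - 0.2*h - 2.08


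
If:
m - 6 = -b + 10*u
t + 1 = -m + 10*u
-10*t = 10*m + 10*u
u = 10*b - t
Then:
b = -76/99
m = 760/99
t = -769/99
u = 1/11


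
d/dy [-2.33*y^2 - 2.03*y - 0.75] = -4.66*y - 2.03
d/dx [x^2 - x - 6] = 2*x - 1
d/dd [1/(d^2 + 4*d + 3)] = 2*(-d - 2)/(d^2 + 4*d + 3)^2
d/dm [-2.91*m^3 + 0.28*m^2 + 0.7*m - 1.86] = -8.73*m^2 + 0.56*m + 0.7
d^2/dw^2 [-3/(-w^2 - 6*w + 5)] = 6*(-w^2 - 6*w + 4*(w + 3)^2 + 5)/(w^2 + 6*w - 5)^3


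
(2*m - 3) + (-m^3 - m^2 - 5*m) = -m^3 - m^2 - 3*m - 3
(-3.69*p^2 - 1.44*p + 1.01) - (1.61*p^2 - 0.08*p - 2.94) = -5.3*p^2 - 1.36*p + 3.95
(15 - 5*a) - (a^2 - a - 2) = -a^2 - 4*a + 17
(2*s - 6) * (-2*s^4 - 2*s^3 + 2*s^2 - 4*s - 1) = -4*s^5 + 8*s^4 + 16*s^3 - 20*s^2 + 22*s + 6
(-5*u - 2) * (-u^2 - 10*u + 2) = 5*u^3 + 52*u^2 + 10*u - 4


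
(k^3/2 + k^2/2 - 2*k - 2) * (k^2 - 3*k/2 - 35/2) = k^5/2 - k^4/4 - 23*k^3/2 - 31*k^2/4 + 38*k + 35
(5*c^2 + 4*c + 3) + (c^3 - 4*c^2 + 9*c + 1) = c^3 + c^2 + 13*c + 4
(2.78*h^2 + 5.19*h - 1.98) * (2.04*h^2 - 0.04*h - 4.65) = 5.6712*h^4 + 10.4764*h^3 - 17.1738*h^2 - 24.0543*h + 9.207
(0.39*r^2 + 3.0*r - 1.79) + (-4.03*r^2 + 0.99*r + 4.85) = -3.64*r^2 + 3.99*r + 3.06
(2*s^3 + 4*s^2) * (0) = 0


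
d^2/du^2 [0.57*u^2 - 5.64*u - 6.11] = 1.14000000000000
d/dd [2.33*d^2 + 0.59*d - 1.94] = 4.66*d + 0.59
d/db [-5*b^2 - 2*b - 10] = -10*b - 2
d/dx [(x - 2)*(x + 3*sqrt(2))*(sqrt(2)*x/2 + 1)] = 3*sqrt(2)*x^2/2 - 2*sqrt(2)*x + 8*x - 8 + 3*sqrt(2)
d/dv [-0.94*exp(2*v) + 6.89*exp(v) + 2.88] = (6.89 - 1.88*exp(v))*exp(v)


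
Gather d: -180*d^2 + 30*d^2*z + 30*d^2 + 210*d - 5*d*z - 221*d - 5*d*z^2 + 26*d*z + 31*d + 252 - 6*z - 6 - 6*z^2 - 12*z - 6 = d^2*(30*z - 150) + d*(-5*z^2 + 21*z + 20) - 6*z^2 - 18*z + 240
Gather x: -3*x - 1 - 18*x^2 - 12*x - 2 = -18*x^2 - 15*x - 3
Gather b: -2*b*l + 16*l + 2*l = -2*b*l + 18*l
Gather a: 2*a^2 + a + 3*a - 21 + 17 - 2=2*a^2 + 4*a - 6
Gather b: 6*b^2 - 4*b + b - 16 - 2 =6*b^2 - 3*b - 18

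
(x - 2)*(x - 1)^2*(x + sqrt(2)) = x^4 - 4*x^3 + sqrt(2)*x^3 - 4*sqrt(2)*x^2 + 5*x^2 - 2*x + 5*sqrt(2)*x - 2*sqrt(2)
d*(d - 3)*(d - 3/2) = d^3 - 9*d^2/2 + 9*d/2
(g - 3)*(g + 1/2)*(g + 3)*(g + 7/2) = g^4 + 4*g^3 - 29*g^2/4 - 36*g - 63/4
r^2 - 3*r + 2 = (r - 2)*(r - 1)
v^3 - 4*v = v*(v - 2)*(v + 2)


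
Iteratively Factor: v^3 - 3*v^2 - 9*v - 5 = (v + 1)*(v^2 - 4*v - 5) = (v + 1)^2*(v - 5)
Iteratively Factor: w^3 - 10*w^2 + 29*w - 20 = (w - 1)*(w^2 - 9*w + 20) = (w - 4)*(w - 1)*(w - 5)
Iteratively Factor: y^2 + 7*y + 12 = (y + 4)*(y + 3)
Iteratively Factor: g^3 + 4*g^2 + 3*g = (g)*(g^2 + 4*g + 3) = g*(g + 3)*(g + 1)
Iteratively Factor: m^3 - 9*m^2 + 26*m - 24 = (m - 3)*(m^2 - 6*m + 8) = (m - 3)*(m - 2)*(m - 4)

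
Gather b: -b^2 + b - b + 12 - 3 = 9 - b^2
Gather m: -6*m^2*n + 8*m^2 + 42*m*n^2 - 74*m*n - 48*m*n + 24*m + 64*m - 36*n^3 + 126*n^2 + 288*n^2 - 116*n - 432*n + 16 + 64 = m^2*(8 - 6*n) + m*(42*n^2 - 122*n + 88) - 36*n^3 + 414*n^2 - 548*n + 80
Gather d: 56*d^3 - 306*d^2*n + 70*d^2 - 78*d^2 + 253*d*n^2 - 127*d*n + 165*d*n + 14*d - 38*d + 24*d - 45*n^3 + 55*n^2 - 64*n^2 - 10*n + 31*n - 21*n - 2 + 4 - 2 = 56*d^3 + d^2*(-306*n - 8) + d*(253*n^2 + 38*n) - 45*n^3 - 9*n^2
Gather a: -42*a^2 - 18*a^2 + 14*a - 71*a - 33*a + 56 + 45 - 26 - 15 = -60*a^2 - 90*a + 60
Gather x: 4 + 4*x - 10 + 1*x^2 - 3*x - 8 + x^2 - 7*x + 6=2*x^2 - 6*x - 8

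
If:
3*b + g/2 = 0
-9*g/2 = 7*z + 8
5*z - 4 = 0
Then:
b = 68/135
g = -136/45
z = 4/5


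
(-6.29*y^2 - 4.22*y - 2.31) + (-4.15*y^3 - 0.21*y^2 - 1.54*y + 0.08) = -4.15*y^3 - 6.5*y^2 - 5.76*y - 2.23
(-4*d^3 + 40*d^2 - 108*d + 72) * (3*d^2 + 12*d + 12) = -12*d^5 + 72*d^4 + 108*d^3 - 600*d^2 - 432*d + 864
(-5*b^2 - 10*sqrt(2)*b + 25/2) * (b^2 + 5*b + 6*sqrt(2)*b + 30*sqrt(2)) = -5*b^4 - 40*sqrt(2)*b^3 - 25*b^3 - 200*sqrt(2)*b^2 - 215*b^2/2 - 1075*b/2 + 75*sqrt(2)*b + 375*sqrt(2)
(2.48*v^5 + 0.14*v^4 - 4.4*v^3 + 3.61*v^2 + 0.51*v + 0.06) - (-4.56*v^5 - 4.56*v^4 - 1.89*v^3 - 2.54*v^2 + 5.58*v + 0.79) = 7.04*v^5 + 4.7*v^4 - 2.51*v^3 + 6.15*v^2 - 5.07*v - 0.73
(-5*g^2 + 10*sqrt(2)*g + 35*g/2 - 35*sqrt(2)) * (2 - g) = 5*g^3 - 55*g^2/2 - 10*sqrt(2)*g^2 + 35*g + 55*sqrt(2)*g - 70*sqrt(2)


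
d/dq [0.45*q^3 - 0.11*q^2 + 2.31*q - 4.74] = 1.35*q^2 - 0.22*q + 2.31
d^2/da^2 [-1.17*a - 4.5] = 0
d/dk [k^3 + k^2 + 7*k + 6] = 3*k^2 + 2*k + 7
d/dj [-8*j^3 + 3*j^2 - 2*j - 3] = -24*j^2 + 6*j - 2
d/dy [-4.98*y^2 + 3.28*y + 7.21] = 3.28 - 9.96*y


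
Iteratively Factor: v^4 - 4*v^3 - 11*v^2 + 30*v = (v + 3)*(v^3 - 7*v^2 + 10*v) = (v - 2)*(v + 3)*(v^2 - 5*v) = (v - 5)*(v - 2)*(v + 3)*(v)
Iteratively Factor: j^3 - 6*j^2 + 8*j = (j - 4)*(j^2 - 2*j) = (j - 4)*(j - 2)*(j)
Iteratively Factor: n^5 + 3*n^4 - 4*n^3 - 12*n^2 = (n)*(n^4 + 3*n^3 - 4*n^2 - 12*n) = n^2*(n^3 + 3*n^2 - 4*n - 12) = n^2*(n + 3)*(n^2 - 4) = n^2*(n + 2)*(n + 3)*(n - 2)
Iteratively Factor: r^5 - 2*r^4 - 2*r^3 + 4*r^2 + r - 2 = (r - 1)*(r^4 - r^3 - 3*r^2 + r + 2) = (r - 1)*(r + 1)*(r^3 - 2*r^2 - r + 2) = (r - 2)*(r - 1)*(r + 1)*(r^2 - 1) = (r - 2)*(r - 1)*(r + 1)^2*(r - 1)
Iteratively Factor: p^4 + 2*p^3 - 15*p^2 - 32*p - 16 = (p + 4)*(p^3 - 2*p^2 - 7*p - 4) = (p + 1)*(p + 4)*(p^2 - 3*p - 4) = (p + 1)^2*(p + 4)*(p - 4)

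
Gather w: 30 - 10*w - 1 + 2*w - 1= 28 - 8*w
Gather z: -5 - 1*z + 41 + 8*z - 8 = 7*z + 28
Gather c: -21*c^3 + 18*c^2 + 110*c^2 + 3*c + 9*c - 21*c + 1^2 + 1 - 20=-21*c^3 + 128*c^2 - 9*c - 18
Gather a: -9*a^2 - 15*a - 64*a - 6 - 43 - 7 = -9*a^2 - 79*a - 56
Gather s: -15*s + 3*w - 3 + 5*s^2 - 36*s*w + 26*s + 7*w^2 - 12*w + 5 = 5*s^2 + s*(11 - 36*w) + 7*w^2 - 9*w + 2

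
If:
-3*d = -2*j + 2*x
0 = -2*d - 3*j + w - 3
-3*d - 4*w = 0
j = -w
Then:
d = -3/5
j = -9/20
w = 9/20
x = 9/20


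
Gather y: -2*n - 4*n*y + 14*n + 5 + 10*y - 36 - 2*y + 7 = 12*n + y*(8 - 4*n) - 24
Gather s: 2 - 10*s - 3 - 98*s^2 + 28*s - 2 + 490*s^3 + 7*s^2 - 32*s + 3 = 490*s^3 - 91*s^2 - 14*s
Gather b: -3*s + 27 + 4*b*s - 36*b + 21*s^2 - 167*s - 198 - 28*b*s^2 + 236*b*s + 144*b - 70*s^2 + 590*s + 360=b*(-28*s^2 + 240*s + 108) - 49*s^2 + 420*s + 189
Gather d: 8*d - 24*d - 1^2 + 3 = 2 - 16*d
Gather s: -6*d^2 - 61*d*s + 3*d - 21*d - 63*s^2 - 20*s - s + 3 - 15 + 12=-6*d^2 - 18*d - 63*s^2 + s*(-61*d - 21)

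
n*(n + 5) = n^2 + 5*n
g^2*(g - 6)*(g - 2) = g^4 - 8*g^3 + 12*g^2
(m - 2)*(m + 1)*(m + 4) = m^3 + 3*m^2 - 6*m - 8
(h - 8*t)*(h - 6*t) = h^2 - 14*h*t + 48*t^2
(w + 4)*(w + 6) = w^2 + 10*w + 24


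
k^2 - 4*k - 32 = (k - 8)*(k + 4)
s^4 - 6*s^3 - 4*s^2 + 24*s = s*(s - 6)*(s - 2)*(s + 2)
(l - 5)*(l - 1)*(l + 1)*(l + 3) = l^4 - 2*l^3 - 16*l^2 + 2*l + 15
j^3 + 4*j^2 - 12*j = j*(j - 2)*(j + 6)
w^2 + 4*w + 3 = (w + 1)*(w + 3)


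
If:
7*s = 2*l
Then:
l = 7*s/2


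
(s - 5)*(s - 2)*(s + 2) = s^3 - 5*s^2 - 4*s + 20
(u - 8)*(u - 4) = u^2 - 12*u + 32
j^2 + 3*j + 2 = (j + 1)*(j + 2)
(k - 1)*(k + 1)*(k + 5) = k^3 + 5*k^2 - k - 5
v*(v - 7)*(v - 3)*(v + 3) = v^4 - 7*v^3 - 9*v^2 + 63*v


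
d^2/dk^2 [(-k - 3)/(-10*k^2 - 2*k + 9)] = 4*(2*(k + 3)*(10*k + 1)^2 - (15*k + 16)*(10*k^2 + 2*k - 9))/(10*k^2 + 2*k - 9)^3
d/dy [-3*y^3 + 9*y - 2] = 9 - 9*y^2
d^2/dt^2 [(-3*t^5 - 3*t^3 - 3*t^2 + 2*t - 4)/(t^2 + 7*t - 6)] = 2*(-9*t^7 - 168*t^6 - 720*t^5 + 1890*t^4 - 1222*t^3 + 312*t^2 - 372*t - 244)/(t^6 + 21*t^5 + 129*t^4 + 91*t^3 - 774*t^2 + 756*t - 216)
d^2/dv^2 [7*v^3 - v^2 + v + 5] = 42*v - 2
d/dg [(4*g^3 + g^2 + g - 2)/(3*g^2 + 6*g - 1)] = (12*g^4 + 48*g^3 - 9*g^2 + 10*g + 11)/(9*g^4 + 36*g^3 + 30*g^2 - 12*g + 1)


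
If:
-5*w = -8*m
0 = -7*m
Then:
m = 0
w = 0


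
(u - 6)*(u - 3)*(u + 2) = u^3 - 7*u^2 + 36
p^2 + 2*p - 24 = (p - 4)*(p + 6)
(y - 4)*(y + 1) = y^2 - 3*y - 4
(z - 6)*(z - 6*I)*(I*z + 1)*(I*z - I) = -z^4 + 7*z^3 + 7*I*z^3 - 49*I*z^2 - 42*z + 42*I*z + 36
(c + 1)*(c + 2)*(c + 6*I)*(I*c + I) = I*c^4 - 6*c^3 + 4*I*c^3 - 24*c^2 + 5*I*c^2 - 30*c + 2*I*c - 12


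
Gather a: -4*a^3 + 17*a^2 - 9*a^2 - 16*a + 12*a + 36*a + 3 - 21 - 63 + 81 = -4*a^3 + 8*a^2 + 32*a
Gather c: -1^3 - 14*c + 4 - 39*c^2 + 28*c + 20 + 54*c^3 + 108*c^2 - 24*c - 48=54*c^3 + 69*c^2 - 10*c - 25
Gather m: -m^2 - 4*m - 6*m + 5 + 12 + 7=-m^2 - 10*m + 24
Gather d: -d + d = 0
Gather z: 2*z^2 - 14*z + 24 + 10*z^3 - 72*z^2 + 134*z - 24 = 10*z^3 - 70*z^2 + 120*z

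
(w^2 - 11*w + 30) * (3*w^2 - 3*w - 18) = 3*w^4 - 36*w^3 + 105*w^2 + 108*w - 540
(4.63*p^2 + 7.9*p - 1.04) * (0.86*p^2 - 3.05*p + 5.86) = 3.9818*p^4 - 7.3275*p^3 + 2.1424*p^2 + 49.466*p - 6.0944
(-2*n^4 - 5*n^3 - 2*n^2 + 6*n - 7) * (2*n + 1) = -4*n^5 - 12*n^4 - 9*n^3 + 10*n^2 - 8*n - 7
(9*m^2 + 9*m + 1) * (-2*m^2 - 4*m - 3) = -18*m^4 - 54*m^3 - 65*m^2 - 31*m - 3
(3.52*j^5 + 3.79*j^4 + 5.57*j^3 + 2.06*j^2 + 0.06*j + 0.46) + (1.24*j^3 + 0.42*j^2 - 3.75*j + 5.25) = 3.52*j^5 + 3.79*j^4 + 6.81*j^3 + 2.48*j^2 - 3.69*j + 5.71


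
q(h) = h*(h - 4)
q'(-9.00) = -22.00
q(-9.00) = 117.00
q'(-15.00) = -34.00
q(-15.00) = 285.00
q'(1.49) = -1.02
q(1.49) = -3.74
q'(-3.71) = -11.42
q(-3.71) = 28.60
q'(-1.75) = -7.50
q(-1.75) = 10.06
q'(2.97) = 1.94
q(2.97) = -3.06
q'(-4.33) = -12.66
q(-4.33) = 36.07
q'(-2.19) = -8.38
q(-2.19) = 13.56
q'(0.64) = -2.72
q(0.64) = -2.15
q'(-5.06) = -14.12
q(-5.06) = 45.84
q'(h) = 2*h - 4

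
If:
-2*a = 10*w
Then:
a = -5*w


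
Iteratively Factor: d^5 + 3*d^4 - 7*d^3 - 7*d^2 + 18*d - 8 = (d - 1)*(d^4 + 4*d^3 - 3*d^2 - 10*d + 8) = (d - 1)*(d + 2)*(d^3 + 2*d^2 - 7*d + 4) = (d - 1)^2*(d + 2)*(d^2 + 3*d - 4) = (d - 1)^2*(d + 2)*(d + 4)*(d - 1)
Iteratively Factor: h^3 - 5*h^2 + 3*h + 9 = (h - 3)*(h^2 - 2*h - 3) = (h - 3)*(h + 1)*(h - 3)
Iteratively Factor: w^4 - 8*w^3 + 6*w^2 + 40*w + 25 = (w + 1)*(w^3 - 9*w^2 + 15*w + 25) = (w - 5)*(w + 1)*(w^2 - 4*w - 5) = (w - 5)*(w + 1)^2*(w - 5)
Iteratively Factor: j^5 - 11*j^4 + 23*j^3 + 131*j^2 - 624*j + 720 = (j - 3)*(j^4 - 8*j^3 - j^2 + 128*j - 240) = (j - 3)*(j + 4)*(j^3 - 12*j^2 + 47*j - 60) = (j - 4)*(j - 3)*(j + 4)*(j^2 - 8*j + 15) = (j - 5)*(j - 4)*(j - 3)*(j + 4)*(j - 3)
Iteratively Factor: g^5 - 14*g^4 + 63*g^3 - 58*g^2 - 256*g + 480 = (g - 3)*(g^4 - 11*g^3 + 30*g^2 + 32*g - 160) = (g - 4)*(g - 3)*(g^3 - 7*g^2 + 2*g + 40) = (g - 4)^2*(g - 3)*(g^2 - 3*g - 10) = (g - 5)*(g - 4)^2*(g - 3)*(g + 2)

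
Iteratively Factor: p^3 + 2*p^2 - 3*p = (p)*(p^2 + 2*p - 3) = p*(p - 1)*(p + 3)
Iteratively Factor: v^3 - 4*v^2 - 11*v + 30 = (v + 3)*(v^2 - 7*v + 10) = (v - 2)*(v + 3)*(v - 5)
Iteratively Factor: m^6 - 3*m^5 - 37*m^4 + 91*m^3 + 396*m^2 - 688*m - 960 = (m + 1)*(m^5 - 4*m^4 - 33*m^3 + 124*m^2 + 272*m - 960) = (m - 4)*(m + 1)*(m^4 - 33*m^2 - 8*m + 240) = (m - 5)*(m - 4)*(m + 1)*(m^3 + 5*m^2 - 8*m - 48) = (m - 5)*(m - 4)*(m - 3)*(m + 1)*(m^2 + 8*m + 16) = (m - 5)*(m - 4)*(m - 3)*(m + 1)*(m + 4)*(m + 4)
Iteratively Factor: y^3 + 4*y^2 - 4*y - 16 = (y + 2)*(y^2 + 2*y - 8) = (y - 2)*(y + 2)*(y + 4)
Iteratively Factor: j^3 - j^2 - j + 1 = (j + 1)*(j^2 - 2*j + 1) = (j - 1)*(j + 1)*(j - 1)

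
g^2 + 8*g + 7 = (g + 1)*(g + 7)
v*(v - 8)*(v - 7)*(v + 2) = v^4 - 13*v^3 + 26*v^2 + 112*v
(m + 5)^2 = m^2 + 10*m + 25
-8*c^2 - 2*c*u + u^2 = (-4*c + u)*(2*c + u)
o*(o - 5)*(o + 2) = o^3 - 3*o^2 - 10*o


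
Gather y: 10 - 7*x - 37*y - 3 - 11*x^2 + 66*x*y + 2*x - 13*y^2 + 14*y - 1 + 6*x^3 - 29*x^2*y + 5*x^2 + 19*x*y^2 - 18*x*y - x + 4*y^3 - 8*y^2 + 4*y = 6*x^3 - 6*x^2 - 6*x + 4*y^3 + y^2*(19*x - 21) + y*(-29*x^2 + 48*x - 19) + 6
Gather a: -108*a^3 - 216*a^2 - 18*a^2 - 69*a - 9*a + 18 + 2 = -108*a^3 - 234*a^2 - 78*a + 20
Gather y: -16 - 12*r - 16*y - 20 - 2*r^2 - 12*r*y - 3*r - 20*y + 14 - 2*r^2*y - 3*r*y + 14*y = -2*r^2 - 15*r + y*(-2*r^2 - 15*r - 22) - 22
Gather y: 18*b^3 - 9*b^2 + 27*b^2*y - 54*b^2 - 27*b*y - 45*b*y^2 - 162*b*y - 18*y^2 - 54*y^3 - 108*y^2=18*b^3 - 63*b^2 - 54*y^3 + y^2*(-45*b - 126) + y*(27*b^2 - 189*b)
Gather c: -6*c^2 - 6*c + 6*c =-6*c^2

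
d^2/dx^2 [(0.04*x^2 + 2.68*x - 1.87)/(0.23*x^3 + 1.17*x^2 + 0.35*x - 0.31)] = (0.004232*x^6 + 0.850632*x^5 + 3.120732*x^4 - 1.13848*x^3 - 13.882212*x^2 + 0.437640000000001*x - 1.2254)/(0.012167*x^9 + 0.185679*x^8 + 1.000086*x^7 + 2.117526*x^6 + 1.021344*x^5 - 0.992832*x^4 - 0.652486*x^3 + 0.223386*x^2 + 0.100905*x - 0.029791)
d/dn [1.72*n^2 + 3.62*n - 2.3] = 3.44*n + 3.62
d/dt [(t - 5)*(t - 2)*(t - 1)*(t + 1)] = 4*t^3 - 21*t^2 + 18*t + 7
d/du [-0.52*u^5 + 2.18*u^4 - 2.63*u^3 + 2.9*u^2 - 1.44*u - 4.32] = -2.6*u^4 + 8.72*u^3 - 7.89*u^2 + 5.8*u - 1.44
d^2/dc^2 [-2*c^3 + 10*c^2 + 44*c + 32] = 20 - 12*c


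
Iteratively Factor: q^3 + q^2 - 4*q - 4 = (q + 2)*(q^2 - q - 2) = (q + 1)*(q + 2)*(q - 2)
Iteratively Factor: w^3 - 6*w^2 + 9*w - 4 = (w - 1)*(w^2 - 5*w + 4) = (w - 1)^2*(w - 4)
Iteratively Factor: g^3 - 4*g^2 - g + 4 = (g - 4)*(g^2 - 1) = (g - 4)*(g - 1)*(g + 1)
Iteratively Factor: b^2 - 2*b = (b)*(b - 2)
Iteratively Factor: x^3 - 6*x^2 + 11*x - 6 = (x - 3)*(x^2 - 3*x + 2) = (x - 3)*(x - 2)*(x - 1)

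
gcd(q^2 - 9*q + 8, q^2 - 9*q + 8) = q^2 - 9*q + 8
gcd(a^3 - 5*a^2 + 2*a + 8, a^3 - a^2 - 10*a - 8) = a^2 - 3*a - 4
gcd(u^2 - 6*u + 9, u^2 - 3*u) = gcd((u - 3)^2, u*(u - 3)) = u - 3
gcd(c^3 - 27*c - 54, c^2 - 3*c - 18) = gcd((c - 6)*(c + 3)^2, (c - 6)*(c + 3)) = c^2 - 3*c - 18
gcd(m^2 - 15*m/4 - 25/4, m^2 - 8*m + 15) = m - 5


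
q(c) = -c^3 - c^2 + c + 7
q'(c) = -3*c^2 - 2*c + 1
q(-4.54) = 75.43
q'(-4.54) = -51.75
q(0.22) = 7.16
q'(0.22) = 0.41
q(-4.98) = 100.73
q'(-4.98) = -63.44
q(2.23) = -6.83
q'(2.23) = -18.38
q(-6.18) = 198.66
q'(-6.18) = -101.22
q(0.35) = 7.18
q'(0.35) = -0.07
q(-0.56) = 6.30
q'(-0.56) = 1.18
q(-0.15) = 6.83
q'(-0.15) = 1.23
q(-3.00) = 22.00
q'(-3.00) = -20.00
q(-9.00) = 646.00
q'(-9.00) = -224.00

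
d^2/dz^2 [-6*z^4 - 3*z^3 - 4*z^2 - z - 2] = -72*z^2 - 18*z - 8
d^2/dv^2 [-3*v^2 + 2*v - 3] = -6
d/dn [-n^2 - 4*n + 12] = -2*n - 4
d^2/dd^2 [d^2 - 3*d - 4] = 2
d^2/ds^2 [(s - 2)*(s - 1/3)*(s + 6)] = 6*s + 22/3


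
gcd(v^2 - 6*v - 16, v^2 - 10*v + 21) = 1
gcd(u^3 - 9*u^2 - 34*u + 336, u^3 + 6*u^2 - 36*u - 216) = u + 6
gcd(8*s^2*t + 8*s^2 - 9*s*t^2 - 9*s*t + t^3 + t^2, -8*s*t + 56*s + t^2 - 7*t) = 8*s - t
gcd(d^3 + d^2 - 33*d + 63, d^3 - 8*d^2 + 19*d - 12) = d - 3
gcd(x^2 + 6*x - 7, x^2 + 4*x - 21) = x + 7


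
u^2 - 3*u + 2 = (u - 2)*(u - 1)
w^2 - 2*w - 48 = (w - 8)*(w + 6)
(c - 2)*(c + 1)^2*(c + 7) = c^4 + 7*c^3 - 3*c^2 - 23*c - 14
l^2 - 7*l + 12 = (l - 4)*(l - 3)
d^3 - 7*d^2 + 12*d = d*(d - 4)*(d - 3)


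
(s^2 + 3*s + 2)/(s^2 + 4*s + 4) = (s + 1)/(s + 2)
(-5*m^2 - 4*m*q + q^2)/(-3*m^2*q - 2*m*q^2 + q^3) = (-5*m + q)/(q*(-3*m + q))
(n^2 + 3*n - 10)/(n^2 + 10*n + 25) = (n - 2)/(n + 5)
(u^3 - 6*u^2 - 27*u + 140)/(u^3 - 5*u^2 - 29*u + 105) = (u - 4)/(u - 3)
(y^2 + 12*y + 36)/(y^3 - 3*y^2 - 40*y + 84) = (y + 6)/(y^2 - 9*y + 14)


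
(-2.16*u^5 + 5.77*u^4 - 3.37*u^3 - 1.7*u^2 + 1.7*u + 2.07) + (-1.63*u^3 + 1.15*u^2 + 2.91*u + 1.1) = -2.16*u^5 + 5.77*u^4 - 5.0*u^3 - 0.55*u^2 + 4.61*u + 3.17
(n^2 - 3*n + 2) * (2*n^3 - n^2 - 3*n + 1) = 2*n^5 - 7*n^4 + 4*n^3 + 8*n^2 - 9*n + 2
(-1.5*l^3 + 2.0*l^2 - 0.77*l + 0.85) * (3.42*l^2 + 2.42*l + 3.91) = -5.13*l^5 + 3.21*l^4 - 3.6584*l^3 + 8.8636*l^2 - 0.9537*l + 3.3235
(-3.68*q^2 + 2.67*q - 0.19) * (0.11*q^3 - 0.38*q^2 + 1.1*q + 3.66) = -0.4048*q^5 + 1.6921*q^4 - 5.0835*q^3 - 10.4596*q^2 + 9.5632*q - 0.6954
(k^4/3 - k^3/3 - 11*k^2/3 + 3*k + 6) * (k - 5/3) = k^5/3 - 8*k^4/9 - 28*k^3/9 + 82*k^2/9 + k - 10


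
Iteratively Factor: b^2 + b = (b + 1)*(b)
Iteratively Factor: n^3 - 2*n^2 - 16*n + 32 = (n - 4)*(n^2 + 2*n - 8) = (n - 4)*(n - 2)*(n + 4)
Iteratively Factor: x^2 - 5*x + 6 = (x - 2)*(x - 3)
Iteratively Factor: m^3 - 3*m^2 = (m)*(m^2 - 3*m) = m^2*(m - 3)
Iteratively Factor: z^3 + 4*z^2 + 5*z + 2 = (z + 1)*(z^2 + 3*z + 2) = (z + 1)^2*(z + 2)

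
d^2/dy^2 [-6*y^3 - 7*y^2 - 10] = -36*y - 14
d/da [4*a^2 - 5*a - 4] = 8*a - 5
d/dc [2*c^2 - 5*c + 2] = 4*c - 5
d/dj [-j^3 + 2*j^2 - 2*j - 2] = -3*j^2 + 4*j - 2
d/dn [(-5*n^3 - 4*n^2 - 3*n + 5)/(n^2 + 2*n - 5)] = 5*(-n^4 - 4*n^3 + 14*n^2 + 6*n + 1)/(n^4 + 4*n^3 - 6*n^2 - 20*n + 25)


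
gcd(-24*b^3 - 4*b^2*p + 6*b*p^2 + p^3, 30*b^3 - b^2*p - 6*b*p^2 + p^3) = 2*b + p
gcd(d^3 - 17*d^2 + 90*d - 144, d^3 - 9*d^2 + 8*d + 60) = d - 6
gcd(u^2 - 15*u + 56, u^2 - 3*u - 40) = u - 8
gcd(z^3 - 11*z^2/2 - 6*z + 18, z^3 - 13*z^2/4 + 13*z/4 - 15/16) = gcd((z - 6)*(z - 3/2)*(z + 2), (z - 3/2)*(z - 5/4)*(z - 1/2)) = z - 3/2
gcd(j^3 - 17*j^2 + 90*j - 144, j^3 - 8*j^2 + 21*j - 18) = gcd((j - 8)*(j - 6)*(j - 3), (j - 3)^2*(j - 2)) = j - 3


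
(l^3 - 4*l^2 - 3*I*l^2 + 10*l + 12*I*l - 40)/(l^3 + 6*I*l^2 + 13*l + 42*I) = (l^2 - l*(4 + 5*I) + 20*I)/(l^2 + 4*I*l + 21)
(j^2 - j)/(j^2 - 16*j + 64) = j*(j - 1)/(j^2 - 16*j + 64)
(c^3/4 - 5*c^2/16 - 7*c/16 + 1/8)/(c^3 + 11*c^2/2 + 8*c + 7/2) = (4*c^2 - 9*c + 2)/(8*(2*c^2 + 9*c + 7))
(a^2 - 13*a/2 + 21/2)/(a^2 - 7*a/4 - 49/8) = 4*(a - 3)/(4*a + 7)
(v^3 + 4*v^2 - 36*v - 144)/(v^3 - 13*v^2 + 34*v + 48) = (v^2 + 10*v + 24)/(v^2 - 7*v - 8)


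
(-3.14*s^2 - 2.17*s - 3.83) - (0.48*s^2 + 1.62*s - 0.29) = -3.62*s^2 - 3.79*s - 3.54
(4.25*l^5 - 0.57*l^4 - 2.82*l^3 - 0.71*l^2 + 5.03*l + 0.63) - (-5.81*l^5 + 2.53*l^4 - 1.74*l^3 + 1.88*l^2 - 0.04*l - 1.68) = 10.06*l^5 - 3.1*l^4 - 1.08*l^3 - 2.59*l^2 + 5.07*l + 2.31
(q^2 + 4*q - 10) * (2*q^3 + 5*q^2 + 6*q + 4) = 2*q^5 + 13*q^4 + 6*q^3 - 22*q^2 - 44*q - 40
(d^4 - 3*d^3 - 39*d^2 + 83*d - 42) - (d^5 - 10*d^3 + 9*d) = -d^5 + d^4 + 7*d^3 - 39*d^2 + 74*d - 42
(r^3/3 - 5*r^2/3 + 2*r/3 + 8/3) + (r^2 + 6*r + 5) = r^3/3 - 2*r^2/3 + 20*r/3 + 23/3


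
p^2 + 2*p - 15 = (p - 3)*(p + 5)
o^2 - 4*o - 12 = (o - 6)*(o + 2)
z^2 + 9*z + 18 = (z + 3)*(z + 6)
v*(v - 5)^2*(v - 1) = v^4 - 11*v^3 + 35*v^2 - 25*v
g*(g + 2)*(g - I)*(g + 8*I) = g^4 + 2*g^3 + 7*I*g^3 + 8*g^2 + 14*I*g^2 + 16*g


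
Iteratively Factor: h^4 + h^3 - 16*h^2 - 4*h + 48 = (h - 3)*(h^3 + 4*h^2 - 4*h - 16) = (h - 3)*(h + 2)*(h^2 + 2*h - 8) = (h - 3)*(h - 2)*(h + 2)*(h + 4)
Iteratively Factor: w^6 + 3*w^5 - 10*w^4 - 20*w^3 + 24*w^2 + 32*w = (w)*(w^5 + 3*w^4 - 10*w^3 - 20*w^2 + 24*w + 32) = w*(w - 2)*(w^4 + 5*w^3 - 20*w - 16) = w*(w - 2)*(w + 2)*(w^3 + 3*w^2 - 6*w - 8) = w*(w - 2)*(w + 2)*(w + 4)*(w^2 - w - 2) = w*(w - 2)*(w + 1)*(w + 2)*(w + 4)*(w - 2)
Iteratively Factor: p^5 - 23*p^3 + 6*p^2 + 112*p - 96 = (p - 4)*(p^4 + 4*p^3 - 7*p^2 - 22*p + 24) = (p - 4)*(p - 1)*(p^3 + 5*p^2 - 2*p - 24) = (p - 4)*(p - 2)*(p - 1)*(p^2 + 7*p + 12) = (p - 4)*(p - 2)*(p - 1)*(p + 4)*(p + 3)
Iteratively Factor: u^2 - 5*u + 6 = (u - 2)*(u - 3)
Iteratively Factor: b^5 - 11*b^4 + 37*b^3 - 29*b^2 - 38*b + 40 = (b - 1)*(b^4 - 10*b^3 + 27*b^2 - 2*b - 40) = (b - 1)*(b + 1)*(b^3 - 11*b^2 + 38*b - 40) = (b - 4)*(b - 1)*(b + 1)*(b^2 - 7*b + 10) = (b - 5)*(b - 4)*(b - 1)*(b + 1)*(b - 2)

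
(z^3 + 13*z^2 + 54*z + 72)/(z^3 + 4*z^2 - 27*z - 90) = (z + 4)/(z - 5)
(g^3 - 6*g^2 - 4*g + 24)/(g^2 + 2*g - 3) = (g^3 - 6*g^2 - 4*g + 24)/(g^2 + 2*g - 3)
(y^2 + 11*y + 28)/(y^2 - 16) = (y + 7)/(y - 4)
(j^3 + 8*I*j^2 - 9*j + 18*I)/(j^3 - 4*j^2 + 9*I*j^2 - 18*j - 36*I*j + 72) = (j - I)/(j - 4)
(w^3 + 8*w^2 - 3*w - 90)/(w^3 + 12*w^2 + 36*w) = (w^2 + 2*w - 15)/(w*(w + 6))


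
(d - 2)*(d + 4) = d^2 + 2*d - 8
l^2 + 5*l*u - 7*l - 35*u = (l - 7)*(l + 5*u)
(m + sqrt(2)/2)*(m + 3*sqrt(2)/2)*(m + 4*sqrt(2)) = m^3 + 6*sqrt(2)*m^2 + 35*m/2 + 6*sqrt(2)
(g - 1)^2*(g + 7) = g^3 + 5*g^2 - 13*g + 7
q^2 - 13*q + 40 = (q - 8)*(q - 5)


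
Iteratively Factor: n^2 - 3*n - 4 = (n - 4)*(n + 1)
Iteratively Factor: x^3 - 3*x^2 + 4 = (x - 2)*(x^2 - x - 2) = (x - 2)*(x + 1)*(x - 2)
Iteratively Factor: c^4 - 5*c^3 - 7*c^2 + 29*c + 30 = (c - 5)*(c^3 - 7*c - 6) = (c - 5)*(c + 2)*(c^2 - 2*c - 3) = (c - 5)*(c - 3)*(c + 2)*(c + 1)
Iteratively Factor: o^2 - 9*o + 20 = (o - 4)*(o - 5)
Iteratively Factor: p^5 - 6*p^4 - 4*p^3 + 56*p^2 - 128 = (p + 2)*(p^4 - 8*p^3 + 12*p^2 + 32*p - 64) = (p + 2)^2*(p^3 - 10*p^2 + 32*p - 32) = (p - 4)*(p + 2)^2*(p^2 - 6*p + 8) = (p - 4)^2*(p + 2)^2*(p - 2)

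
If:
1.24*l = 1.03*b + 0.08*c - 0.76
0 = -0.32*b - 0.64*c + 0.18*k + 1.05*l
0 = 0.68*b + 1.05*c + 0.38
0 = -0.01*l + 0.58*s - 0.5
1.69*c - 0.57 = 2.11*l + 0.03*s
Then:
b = 0.05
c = -0.39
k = 2.17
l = -0.60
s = 0.85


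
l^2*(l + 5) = l^3 + 5*l^2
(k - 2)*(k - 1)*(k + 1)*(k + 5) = k^4 + 3*k^3 - 11*k^2 - 3*k + 10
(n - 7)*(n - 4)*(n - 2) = n^3 - 13*n^2 + 50*n - 56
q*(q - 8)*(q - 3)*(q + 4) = q^4 - 7*q^3 - 20*q^2 + 96*q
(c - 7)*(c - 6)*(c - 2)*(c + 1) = c^4 - 14*c^3 + 53*c^2 - 16*c - 84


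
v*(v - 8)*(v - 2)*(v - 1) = v^4 - 11*v^3 + 26*v^2 - 16*v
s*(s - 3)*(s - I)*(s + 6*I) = s^4 - 3*s^3 + 5*I*s^3 + 6*s^2 - 15*I*s^2 - 18*s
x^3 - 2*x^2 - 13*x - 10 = (x - 5)*(x + 1)*(x + 2)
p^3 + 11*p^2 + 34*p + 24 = (p + 1)*(p + 4)*(p + 6)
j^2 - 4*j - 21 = (j - 7)*(j + 3)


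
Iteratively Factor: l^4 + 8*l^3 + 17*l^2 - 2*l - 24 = (l + 3)*(l^3 + 5*l^2 + 2*l - 8) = (l + 3)*(l + 4)*(l^2 + l - 2) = (l - 1)*(l + 3)*(l + 4)*(l + 2)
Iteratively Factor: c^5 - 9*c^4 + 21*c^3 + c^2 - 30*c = (c - 5)*(c^4 - 4*c^3 + c^2 + 6*c) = (c - 5)*(c - 2)*(c^3 - 2*c^2 - 3*c) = (c - 5)*(c - 2)*(c + 1)*(c^2 - 3*c) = (c - 5)*(c - 3)*(c - 2)*(c + 1)*(c)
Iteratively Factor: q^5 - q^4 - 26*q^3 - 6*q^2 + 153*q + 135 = (q - 5)*(q^4 + 4*q^3 - 6*q^2 - 36*q - 27) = (q - 5)*(q - 3)*(q^3 + 7*q^2 + 15*q + 9) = (q - 5)*(q - 3)*(q + 3)*(q^2 + 4*q + 3) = (q - 5)*(q - 3)*(q + 1)*(q + 3)*(q + 3)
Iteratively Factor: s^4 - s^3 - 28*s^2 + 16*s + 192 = (s - 4)*(s^3 + 3*s^2 - 16*s - 48) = (s - 4)*(s + 4)*(s^2 - s - 12) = (s - 4)^2*(s + 4)*(s + 3)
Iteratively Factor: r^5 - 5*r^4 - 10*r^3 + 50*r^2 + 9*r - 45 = (r - 5)*(r^4 - 10*r^2 + 9) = (r - 5)*(r - 1)*(r^3 + r^2 - 9*r - 9) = (r - 5)*(r - 1)*(r + 3)*(r^2 - 2*r - 3) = (r - 5)*(r - 1)*(r + 1)*(r + 3)*(r - 3)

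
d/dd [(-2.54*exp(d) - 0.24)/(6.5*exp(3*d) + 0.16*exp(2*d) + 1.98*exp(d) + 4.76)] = (33.02*exp(3*d) + 5.0864*exp(2*d) + 0.0768000000000004*exp(d) - 11.6152)*exp(d)/(42.25*exp(6*d) + 2.08*exp(5*d) + 25.7656*exp(4*d) + 62.5136*exp(3*d) + 5.4436*exp(2*d) + 18.8496*exp(d) + 22.6576)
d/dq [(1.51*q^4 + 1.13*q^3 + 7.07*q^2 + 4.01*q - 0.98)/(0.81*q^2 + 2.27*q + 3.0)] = (2.4462*q^5 + 11.1984*q^4 + 23.2502*q^3 + 22.9708*q^2 + 44.0076*q + 14.2546)/(0.6561*q^4 + 3.6774*q^3 + 10.0129*q^2 + 13.62*q + 9.0)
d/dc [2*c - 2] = 2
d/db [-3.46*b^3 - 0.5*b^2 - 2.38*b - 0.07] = -10.38*b^2 - 1.0*b - 2.38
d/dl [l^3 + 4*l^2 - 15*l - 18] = 3*l^2 + 8*l - 15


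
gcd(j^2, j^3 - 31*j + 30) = 1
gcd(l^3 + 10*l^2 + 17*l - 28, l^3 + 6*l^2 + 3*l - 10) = l - 1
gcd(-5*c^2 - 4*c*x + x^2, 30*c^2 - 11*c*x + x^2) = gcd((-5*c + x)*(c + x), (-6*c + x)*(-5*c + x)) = -5*c + x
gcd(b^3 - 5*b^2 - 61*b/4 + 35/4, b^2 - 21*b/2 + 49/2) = b - 7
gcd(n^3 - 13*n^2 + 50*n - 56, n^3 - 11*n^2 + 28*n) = n^2 - 11*n + 28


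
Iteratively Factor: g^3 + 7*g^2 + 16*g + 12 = (g + 2)*(g^2 + 5*g + 6) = (g + 2)^2*(g + 3)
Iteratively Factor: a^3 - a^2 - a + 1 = (a + 1)*(a^2 - 2*a + 1) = (a - 1)*(a + 1)*(a - 1)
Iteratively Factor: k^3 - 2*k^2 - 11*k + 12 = (k - 4)*(k^2 + 2*k - 3) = (k - 4)*(k - 1)*(k + 3)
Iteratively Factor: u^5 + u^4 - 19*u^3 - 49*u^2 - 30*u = (u + 1)*(u^4 - 19*u^2 - 30*u) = (u - 5)*(u + 1)*(u^3 + 5*u^2 + 6*u) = u*(u - 5)*(u + 1)*(u^2 + 5*u + 6) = u*(u - 5)*(u + 1)*(u + 2)*(u + 3)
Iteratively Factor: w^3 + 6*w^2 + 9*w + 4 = (w + 1)*(w^2 + 5*w + 4) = (w + 1)^2*(w + 4)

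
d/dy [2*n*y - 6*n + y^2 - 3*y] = 2*n + 2*y - 3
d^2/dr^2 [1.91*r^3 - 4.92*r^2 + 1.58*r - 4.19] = 11.46*r - 9.84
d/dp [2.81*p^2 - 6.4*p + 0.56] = 5.62*p - 6.4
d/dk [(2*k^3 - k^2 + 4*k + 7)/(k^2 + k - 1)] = (2*k^4 + 4*k^3 - 11*k^2 - 12*k - 11)/(k^4 + 2*k^3 - k^2 - 2*k + 1)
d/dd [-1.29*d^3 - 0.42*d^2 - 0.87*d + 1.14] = -3.87*d^2 - 0.84*d - 0.87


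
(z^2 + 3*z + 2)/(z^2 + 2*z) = (z + 1)/z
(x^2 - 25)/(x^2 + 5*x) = (x - 5)/x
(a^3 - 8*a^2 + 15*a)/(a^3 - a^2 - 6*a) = (a - 5)/(a + 2)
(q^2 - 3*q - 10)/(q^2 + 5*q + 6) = (q - 5)/(q + 3)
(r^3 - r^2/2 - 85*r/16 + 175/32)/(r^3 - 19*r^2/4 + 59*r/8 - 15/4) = (8*r^2 + 6*r - 35)/(4*(2*r^2 - 7*r + 6))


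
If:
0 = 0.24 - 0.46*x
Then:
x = 0.52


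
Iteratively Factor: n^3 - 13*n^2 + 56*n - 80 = (n - 4)*(n^2 - 9*n + 20) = (n - 5)*(n - 4)*(n - 4)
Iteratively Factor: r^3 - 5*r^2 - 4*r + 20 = (r - 5)*(r^2 - 4) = (r - 5)*(r - 2)*(r + 2)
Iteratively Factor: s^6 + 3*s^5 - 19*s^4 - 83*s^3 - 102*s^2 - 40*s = (s + 1)*(s^5 + 2*s^4 - 21*s^3 - 62*s^2 - 40*s) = (s + 1)*(s + 2)*(s^4 - 21*s^2 - 20*s) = s*(s + 1)*(s + 2)*(s^3 - 21*s - 20) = s*(s - 5)*(s + 1)*(s + 2)*(s^2 + 5*s + 4) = s*(s - 5)*(s + 1)^2*(s + 2)*(s + 4)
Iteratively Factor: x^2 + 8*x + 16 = (x + 4)*(x + 4)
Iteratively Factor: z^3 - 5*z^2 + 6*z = (z - 2)*(z^2 - 3*z) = z*(z - 2)*(z - 3)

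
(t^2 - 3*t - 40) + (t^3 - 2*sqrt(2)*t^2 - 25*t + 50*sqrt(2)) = t^3 - 2*sqrt(2)*t^2 + t^2 - 28*t - 40 + 50*sqrt(2)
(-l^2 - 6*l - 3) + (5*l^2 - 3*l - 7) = 4*l^2 - 9*l - 10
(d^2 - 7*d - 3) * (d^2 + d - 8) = d^4 - 6*d^3 - 18*d^2 + 53*d + 24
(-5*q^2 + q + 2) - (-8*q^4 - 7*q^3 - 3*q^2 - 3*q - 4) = 8*q^4 + 7*q^3 - 2*q^2 + 4*q + 6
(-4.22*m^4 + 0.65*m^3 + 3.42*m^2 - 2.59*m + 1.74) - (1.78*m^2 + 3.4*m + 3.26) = -4.22*m^4 + 0.65*m^3 + 1.64*m^2 - 5.99*m - 1.52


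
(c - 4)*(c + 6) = c^2 + 2*c - 24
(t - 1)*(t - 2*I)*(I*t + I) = I*t^3 + 2*t^2 - I*t - 2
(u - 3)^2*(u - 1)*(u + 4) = u^4 - 3*u^3 - 13*u^2 + 51*u - 36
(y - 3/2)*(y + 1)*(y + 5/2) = y^3 + 2*y^2 - 11*y/4 - 15/4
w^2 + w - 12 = (w - 3)*(w + 4)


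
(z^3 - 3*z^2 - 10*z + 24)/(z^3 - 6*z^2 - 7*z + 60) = (z - 2)/(z - 5)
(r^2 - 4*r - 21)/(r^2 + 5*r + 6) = (r - 7)/(r + 2)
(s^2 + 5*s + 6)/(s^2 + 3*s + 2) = (s + 3)/(s + 1)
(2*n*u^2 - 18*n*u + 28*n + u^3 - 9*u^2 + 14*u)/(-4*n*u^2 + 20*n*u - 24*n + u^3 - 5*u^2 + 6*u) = (2*n*u - 14*n + u^2 - 7*u)/(-4*n*u + 12*n + u^2 - 3*u)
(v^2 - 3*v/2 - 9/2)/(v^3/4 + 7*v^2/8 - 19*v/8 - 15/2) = 4*(2*v + 3)/(2*v^2 + 13*v + 20)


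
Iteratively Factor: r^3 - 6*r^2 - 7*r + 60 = (r + 3)*(r^2 - 9*r + 20) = (r - 4)*(r + 3)*(r - 5)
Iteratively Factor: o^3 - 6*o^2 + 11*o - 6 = (o - 1)*(o^2 - 5*o + 6) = (o - 3)*(o - 1)*(o - 2)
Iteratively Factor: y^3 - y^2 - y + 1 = (y - 1)*(y^2 - 1) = (y - 1)^2*(y + 1)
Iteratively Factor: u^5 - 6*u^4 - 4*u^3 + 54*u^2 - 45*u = (u)*(u^4 - 6*u^3 - 4*u^2 + 54*u - 45) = u*(u + 3)*(u^3 - 9*u^2 + 23*u - 15) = u*(u - 5)*(u + 3)*(u^2 - 4*u + 3) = u*(u - 5)*(u - 1)*(u + 3)*(u - 3)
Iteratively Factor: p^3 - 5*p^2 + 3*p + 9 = (p + 1)*(p^2 - 6*p + 9) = (p - 3)*(p + 1)*(p - 3)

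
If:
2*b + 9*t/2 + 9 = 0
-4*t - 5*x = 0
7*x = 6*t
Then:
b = -9/2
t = 0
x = 0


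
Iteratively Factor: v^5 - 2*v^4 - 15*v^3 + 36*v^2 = (v - 3)*(v^4 + v^3 - 12*v^2) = (v - 3)^2*(v^3 + 4*v^2) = v*(v - 3)^2*(v^2 + 4*v) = v*(v - 3)^2*(v + 4)*(v)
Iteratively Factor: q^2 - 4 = (q + 2)*(q - 2)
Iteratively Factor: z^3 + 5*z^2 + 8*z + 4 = (z + 1)*(z^2 + 4*z + 4) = (z + 1)*(z + 2)*(z + 2)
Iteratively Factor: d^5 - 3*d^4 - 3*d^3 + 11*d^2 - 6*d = (d - 1)*(d^4 - 2*d^3 - 5*d^2 + 6*d) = (d - 1)*(d + 2)*(d^3 - 4*d^2 + 3*d) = (d - 1)^2*(d + 2)*(d^2 - 3*d) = (d - 3)*(d - 1)^2*(d + 2)*(d)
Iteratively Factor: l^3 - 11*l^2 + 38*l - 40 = (l - 4)*(l^2 - 7*l + 10) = (l - 5)*(l - 4)*(l - 2)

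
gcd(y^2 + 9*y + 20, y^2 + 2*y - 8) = y + 4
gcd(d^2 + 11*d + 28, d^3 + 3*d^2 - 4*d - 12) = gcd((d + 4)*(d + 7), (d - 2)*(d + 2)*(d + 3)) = 1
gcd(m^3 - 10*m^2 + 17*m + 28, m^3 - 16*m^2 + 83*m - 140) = m^2 - 11*m + 28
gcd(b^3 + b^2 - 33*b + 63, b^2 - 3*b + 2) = 1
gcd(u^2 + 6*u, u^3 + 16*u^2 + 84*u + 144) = u + 6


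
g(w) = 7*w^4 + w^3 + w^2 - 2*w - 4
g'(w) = 28*w^3 + 3*w^2 + 2*w - 2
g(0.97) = 2.11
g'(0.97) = 28.32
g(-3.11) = 636.66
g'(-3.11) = -821.45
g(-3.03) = 573.45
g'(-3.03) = -759.42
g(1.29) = 16.62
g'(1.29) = 65.68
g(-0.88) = 2.05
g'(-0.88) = -20.52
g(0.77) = -2.03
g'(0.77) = 14.10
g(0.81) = -1.42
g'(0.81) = 16.47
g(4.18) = 2215.14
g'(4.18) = 2103.75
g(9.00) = 46715.00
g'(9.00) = 20671.00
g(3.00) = 593.00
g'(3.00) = 787.00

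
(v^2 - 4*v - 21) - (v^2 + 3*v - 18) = -7*v - 3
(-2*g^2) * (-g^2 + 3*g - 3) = 2*g^4 - 6*g^3 + 6*g^2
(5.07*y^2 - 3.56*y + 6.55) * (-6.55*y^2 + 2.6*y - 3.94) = -33.2085*y^4 + 36.5*y^3 - 72.1343*y^2 + 31.0564*y - 25.807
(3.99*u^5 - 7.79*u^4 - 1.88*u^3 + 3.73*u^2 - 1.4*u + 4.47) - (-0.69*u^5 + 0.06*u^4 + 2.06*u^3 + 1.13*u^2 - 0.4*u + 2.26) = 4.68*u^5 - 7.85*u^4 - 3.94*u^3 + 2.6*u^2 - 1.0*u + 2.21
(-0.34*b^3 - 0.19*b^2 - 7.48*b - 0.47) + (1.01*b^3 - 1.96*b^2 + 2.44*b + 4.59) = 0.67*b^3 - 2.15*b^2 - 5.04*b + 4.12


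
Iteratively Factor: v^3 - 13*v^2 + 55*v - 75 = (v - 5)*(v^2 - 8*v + 15) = (v - 5)*(v - 3)*(v - 5)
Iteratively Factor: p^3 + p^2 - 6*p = (p + 3)*(p^2 - 2*p) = p*(p + 3)*(p - 2)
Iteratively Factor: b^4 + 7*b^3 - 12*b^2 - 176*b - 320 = (b - 5)*(b^3 + 12*b^2 + 48*b + 64) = (b - 5)*(b + 4)*(b^2 + 8*b + 16) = (b - 5)*(b + 4)^2*(b + 4)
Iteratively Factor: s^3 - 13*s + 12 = (s - 1)*(s^2 + s - 12) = (s - 3)*(s - 1)*(s + 4)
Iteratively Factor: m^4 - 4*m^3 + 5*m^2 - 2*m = (m - 1)*(m^3 - 3*m^2 + 2*m) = (m - 1)^2*(m^2 - 2*m) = m*(m - 1)^2*(m - 2)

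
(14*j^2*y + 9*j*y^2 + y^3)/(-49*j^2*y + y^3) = (2*j + y)/(-7*j + y)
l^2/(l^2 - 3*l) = l/(l - 3)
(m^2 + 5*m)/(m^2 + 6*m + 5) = m/(m + 1)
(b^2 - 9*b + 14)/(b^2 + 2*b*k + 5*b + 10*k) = (b^2 - 9*b + 14)/(b^2 + 2*b*k + 5*b + 10*k)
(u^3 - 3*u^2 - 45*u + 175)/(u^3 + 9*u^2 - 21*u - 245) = (u - 5)/(u + 7)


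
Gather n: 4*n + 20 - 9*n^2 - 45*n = -9*n^2 - 41*n + 20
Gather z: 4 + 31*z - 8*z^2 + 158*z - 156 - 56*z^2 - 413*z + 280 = -64*z^2 - 224*z + 128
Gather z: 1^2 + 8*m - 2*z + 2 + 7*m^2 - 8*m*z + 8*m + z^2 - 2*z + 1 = 7*m^2 + 16*m + z^2 + z*(-8*m - 4) + 4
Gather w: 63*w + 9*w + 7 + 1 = 72*w + 8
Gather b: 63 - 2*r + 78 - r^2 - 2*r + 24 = -r^2 - 4*r + 165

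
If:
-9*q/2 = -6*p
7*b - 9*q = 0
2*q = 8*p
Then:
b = 0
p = 0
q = 0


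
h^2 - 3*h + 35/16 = (h - 7/4)*(h - 5/4)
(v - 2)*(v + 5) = v^2 + 3*v - 10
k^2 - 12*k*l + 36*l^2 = (k - 6*l)^2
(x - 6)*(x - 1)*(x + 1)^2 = x^4 - 5*x^3 - 7*x^2 + 5*x + 6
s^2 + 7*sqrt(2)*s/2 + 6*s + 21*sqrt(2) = (s + 6)*(s + 7*sqrt(2)/2)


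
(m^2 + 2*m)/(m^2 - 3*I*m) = (m + 2)/(m - 3*I)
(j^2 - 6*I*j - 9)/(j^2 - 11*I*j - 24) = (j - 3*I)/(j - 8*I)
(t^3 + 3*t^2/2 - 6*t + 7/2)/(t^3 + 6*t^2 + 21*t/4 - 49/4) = 2*(t - 1)/(2*t + 7)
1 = 1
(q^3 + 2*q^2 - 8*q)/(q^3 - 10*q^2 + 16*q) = (q + 4)/(q - 8)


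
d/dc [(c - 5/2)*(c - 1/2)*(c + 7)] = 3*c^2 + 8*c - 79/4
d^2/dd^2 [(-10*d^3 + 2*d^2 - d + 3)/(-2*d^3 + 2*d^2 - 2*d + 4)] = (8*d^6 - 27*d^5 + 105*d^4 - 16*d^3 - 54*d^2 + 105*d - 3)/(d^9 - 3*d^8 + 6*d^7 - 13*d^6 + 18*d^5 - 21*d^4 + 25*d^3 - 18*d^2 + 12*d - 8)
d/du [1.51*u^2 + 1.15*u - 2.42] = 3.02*u + 1.15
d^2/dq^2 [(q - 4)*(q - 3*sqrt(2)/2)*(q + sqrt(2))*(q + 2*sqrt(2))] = 12*q^2 - 24*q + 9*sqrt(2)*q - 12*sqrt(2) - 10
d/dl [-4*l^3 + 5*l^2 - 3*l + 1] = -12*l^2 + 10*l - 3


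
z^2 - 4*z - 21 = (z - 7)*(z + 3)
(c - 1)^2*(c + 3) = c^3 + c^2 - 5*c + 3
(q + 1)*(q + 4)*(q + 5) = q^3 + 10*q^2 + 29*q + 20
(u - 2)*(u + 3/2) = u^2 - u/2 - 3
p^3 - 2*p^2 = p^2*(p - 2)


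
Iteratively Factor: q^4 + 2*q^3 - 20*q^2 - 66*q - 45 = (q + 1)*(q^3 + q^2 - 21*q - 45) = (q + 1)*(q + 3)*(q^2 - 2*q - 15) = (q - 5)*(q + 1)*(q + 3)*(q + 3)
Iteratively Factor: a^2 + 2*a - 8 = (a - 2)*(a + 4)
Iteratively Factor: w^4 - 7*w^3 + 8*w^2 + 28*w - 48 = (w - 4)*(w^3 - 3*w^2 - 4*w + 12) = (w - 4)*(w + 2)*(w^2 - 5*w + 6) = (w - 4)*(w - 3)*(w + 2)*(w - 2)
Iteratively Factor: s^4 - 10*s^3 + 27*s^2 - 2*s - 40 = (s + 1)*(s^3 - 11*s^2 + 38*s - 40) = (s - 2)*(s + 1)*(s^2 - 9*s + 20) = (s - 4)*(s - 2)*(s + 1)*(s - 5)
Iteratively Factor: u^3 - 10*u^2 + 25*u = (u - 5)*(u^2 - 5*u) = (u - 5)^2*(u)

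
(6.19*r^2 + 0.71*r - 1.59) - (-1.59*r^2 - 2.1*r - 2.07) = 7.78*r^2 + 2.81*r + 0.48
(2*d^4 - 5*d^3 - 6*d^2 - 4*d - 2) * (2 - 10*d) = -20*d^5 + 54*d^4 + 50*d^3 + 28*d^2 + 12*d - 4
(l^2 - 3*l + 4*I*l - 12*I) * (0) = 0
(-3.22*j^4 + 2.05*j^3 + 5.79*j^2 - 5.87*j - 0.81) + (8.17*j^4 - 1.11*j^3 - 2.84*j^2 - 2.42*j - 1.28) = 4.95*j^4 + 0.94*j^3 + 2.95*j^2 - 8.29*j - 2.09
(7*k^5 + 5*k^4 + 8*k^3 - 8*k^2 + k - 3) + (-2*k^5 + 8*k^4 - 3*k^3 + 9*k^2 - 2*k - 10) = 5*k^5 + 13*k^4 + 5*k^3 + k^2 - k - 13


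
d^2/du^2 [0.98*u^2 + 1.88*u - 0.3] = 1.96000000000000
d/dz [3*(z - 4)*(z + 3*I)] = 6*z - 12 + 9*I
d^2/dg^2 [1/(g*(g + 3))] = 2*(g^2 + g*(g + 3) + (g + 3)^2)/(g^3*(g + 3)^3)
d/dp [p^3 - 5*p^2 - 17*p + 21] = 3*p^2 - 10*p - 17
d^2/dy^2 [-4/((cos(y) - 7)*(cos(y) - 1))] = 8*(2*sin(y)^4 - 19*sin(y)^2 + 43*cos(y) - 3*cos(3*y) - 40)/((cos(y) - 7)^3*(cos(y) - 1)^3)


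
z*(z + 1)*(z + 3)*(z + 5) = z^4 + 9*z^3 + 23*z^2 + 15*z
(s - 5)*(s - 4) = s^2 - 9*s + 20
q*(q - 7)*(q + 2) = q^3 - 5*q^2 - 14*q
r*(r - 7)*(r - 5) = r^3 - 12*r^2 + 35*r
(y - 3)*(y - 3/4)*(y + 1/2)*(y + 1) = y^4 - 9*y^3/4 - 23*y^2/8 + 3*y/2 + 9/8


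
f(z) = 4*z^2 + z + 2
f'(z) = 8*z + 1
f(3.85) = 65.14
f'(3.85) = 31.80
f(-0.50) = 2.50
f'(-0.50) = -3.00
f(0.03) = 2.03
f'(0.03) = 1.24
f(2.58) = 31.21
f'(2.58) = 21.64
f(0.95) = 6.56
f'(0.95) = 8.60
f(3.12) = 44.06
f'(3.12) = 25.96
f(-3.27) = 41.50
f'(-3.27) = -25.16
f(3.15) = 44.84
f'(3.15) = 26.20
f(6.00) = 152.00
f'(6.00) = 49.00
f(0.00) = 2.00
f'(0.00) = 1.00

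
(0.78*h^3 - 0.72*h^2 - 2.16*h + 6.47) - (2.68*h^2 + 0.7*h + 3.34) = 0.78*h^3 - 3.4*h^2 - 2.86*h + 3.13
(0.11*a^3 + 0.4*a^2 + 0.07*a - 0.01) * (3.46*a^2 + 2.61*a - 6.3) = 0.3806*a^5 + 1.6711*a^4 + 0.5932*a^3 - 2.3719*a^2 - 0.4671*a + 0.063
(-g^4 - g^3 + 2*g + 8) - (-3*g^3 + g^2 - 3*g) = -g^4 + 2*g^3 - g^2 + 5*g + 8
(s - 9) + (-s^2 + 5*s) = -s^2 + 6*s - 9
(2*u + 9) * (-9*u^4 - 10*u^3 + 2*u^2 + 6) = -18*u^5 - 101*u^4 - 86*u^3 + 18*u^2 + 12*u + 54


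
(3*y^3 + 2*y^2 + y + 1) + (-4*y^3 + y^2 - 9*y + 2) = -y^3 + 3*y^2 - 8*y + 3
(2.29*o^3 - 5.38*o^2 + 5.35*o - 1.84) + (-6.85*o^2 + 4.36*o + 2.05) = 2.29*o^3 - 12.23*o^2 + 9.71*o + 0.21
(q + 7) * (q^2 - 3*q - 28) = q^3 + 4*q^2 - 49*q - 196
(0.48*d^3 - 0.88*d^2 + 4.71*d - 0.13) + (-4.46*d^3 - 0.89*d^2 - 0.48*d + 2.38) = -3.98*d^3 - 1.77*d^2 + 4.23*d + 2.25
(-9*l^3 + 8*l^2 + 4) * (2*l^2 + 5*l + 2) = -18*l^5 - 29*l^4 + 22*l^3 + 24*l^2 + 20*l + 8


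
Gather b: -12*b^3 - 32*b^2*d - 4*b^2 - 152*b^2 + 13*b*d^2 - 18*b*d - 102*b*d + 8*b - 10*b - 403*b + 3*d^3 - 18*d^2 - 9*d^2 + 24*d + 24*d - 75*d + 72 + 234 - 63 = -12*b^3 + b^2*(-32*d - 156) + b*(13*d^2 - 120*d - 405) + 3*d^3 - 27*d^2 - 27*d + 243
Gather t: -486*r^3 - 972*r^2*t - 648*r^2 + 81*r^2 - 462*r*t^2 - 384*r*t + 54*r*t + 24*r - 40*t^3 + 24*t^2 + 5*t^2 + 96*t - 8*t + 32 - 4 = -486*r^3 - 567*r^2 + 24*r - 40*t^3 + t^2*(29 - 462*r) + t*(-972*r^2 - 330*r + 88) + 28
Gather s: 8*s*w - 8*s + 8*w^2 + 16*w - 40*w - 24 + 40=s*(8*w - 8) + 8*w^2 - 24*w + 16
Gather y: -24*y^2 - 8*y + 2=-24*y^2 - 8*y + 2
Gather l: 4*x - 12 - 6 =4*x - 18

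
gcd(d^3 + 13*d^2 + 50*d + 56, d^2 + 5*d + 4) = d + 4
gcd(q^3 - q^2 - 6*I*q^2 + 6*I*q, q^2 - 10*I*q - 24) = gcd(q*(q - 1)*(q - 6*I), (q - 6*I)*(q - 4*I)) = q - 6*I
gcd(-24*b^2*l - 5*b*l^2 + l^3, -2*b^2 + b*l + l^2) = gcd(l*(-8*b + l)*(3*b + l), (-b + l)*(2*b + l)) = 1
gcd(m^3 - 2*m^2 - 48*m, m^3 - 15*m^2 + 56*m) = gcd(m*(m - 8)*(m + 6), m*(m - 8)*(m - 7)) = m^2 - 8*m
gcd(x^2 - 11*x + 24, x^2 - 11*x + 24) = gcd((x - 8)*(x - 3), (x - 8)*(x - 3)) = x^2 - 11*x + 24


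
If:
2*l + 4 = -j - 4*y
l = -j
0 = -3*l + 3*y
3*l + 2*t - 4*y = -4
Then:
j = 4/5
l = -4/5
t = -12/5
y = -4/5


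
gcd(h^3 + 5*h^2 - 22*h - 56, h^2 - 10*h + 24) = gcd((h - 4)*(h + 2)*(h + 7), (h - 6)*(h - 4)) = h - 4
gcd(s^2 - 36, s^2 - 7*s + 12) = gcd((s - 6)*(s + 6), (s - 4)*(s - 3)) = 1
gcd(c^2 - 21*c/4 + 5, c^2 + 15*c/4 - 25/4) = c - 5/4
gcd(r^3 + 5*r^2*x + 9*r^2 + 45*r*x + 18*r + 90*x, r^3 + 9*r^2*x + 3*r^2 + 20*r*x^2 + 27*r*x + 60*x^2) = r^2 + 5*r*x + 3*r + 15*x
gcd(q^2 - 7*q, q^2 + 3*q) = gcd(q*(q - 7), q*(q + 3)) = q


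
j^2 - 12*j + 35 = (j - 7)*(j - 5)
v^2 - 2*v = v*(v - 2)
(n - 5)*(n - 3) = n^2 - 8*n + 15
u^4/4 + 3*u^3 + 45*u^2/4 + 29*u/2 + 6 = (u/4 + 1)*(u + 1)^2*(u + 6)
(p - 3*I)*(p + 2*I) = p^2 - I*p + 6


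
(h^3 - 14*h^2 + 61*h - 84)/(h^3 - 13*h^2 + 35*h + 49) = (h^2 - 7*h + 12)/(h^2 - 6*h - 7)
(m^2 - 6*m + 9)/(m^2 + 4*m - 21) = (m - 3)/(m + 7)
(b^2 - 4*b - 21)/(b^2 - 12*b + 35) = (b + 3)/(b - 5)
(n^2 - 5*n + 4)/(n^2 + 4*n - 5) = (n - 4)/(n + 5)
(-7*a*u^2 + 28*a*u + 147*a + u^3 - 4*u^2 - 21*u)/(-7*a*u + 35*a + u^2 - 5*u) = (u^2 - 4*u - 21)/(u - 5)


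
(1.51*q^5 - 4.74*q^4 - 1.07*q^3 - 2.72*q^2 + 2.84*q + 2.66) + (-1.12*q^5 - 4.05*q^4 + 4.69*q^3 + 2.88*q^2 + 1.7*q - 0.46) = 0.39*q^5 - 8.79*q^4 + 3.62*q^3 + 0.16*q^2 + 4.54*q + 2.2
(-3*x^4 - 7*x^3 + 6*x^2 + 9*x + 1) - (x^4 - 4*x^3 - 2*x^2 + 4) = -4*x^4 - 3*x^3 + 8*x^2 + 9*x - 3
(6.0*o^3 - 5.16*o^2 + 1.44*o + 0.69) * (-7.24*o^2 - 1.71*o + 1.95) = -43.44*o^5 + 27.0984*o^4 + 10.098*o^3 - 17.52*o^2 + 1.6281*o + 1.3455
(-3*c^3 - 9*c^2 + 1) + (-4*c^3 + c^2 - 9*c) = -7*c^3 - 8*c^2 - 9*c + 1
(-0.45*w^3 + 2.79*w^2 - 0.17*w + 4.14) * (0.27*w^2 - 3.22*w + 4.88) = -0.1215*w^5 + 2.2023*w^4 - 11.2257*w^3 + 15.2804*w^2 - 14.1604*w + 20.2032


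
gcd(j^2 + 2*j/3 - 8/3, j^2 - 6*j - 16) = j + 2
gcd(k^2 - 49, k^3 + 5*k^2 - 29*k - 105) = k + 7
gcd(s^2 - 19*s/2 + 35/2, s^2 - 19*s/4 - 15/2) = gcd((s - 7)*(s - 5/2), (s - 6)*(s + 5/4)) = 1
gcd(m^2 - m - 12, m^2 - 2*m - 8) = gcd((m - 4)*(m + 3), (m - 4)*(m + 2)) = m - 4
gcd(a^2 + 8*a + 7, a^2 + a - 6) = 1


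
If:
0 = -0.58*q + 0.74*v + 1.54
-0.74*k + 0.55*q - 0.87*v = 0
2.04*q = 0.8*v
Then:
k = 2.66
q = -1.18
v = -3.00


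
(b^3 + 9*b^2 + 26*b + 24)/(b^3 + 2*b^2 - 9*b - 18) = (b + 4)/(b - 3)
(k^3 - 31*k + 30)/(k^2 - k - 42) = (k^2 - 6*k + 5)/(k - 7)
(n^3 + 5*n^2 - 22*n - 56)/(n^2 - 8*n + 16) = (n^2 + 9*n + 14)/(n - 4)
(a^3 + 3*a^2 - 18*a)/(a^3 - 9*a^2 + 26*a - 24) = a*(a + 6)/(a^2 - 6*a + 8)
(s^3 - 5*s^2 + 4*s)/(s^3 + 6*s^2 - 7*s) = (s - 4)/(s + 7)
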